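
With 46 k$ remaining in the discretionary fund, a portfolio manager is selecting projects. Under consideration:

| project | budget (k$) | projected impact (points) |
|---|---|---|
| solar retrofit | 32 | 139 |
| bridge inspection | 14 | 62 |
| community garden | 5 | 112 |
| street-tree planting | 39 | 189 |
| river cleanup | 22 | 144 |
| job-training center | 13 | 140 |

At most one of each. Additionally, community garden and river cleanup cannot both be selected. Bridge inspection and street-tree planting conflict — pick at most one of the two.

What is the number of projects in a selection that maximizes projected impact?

3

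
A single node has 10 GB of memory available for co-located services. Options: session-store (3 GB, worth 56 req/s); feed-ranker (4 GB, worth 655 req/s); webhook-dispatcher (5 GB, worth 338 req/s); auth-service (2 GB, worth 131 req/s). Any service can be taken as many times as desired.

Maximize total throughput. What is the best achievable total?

1441

The ratio ordering already packs tightly: 2×feed-ranker + auth-service, 10 GB, 1441.
That's the maximum — no swap from here does better than 1441.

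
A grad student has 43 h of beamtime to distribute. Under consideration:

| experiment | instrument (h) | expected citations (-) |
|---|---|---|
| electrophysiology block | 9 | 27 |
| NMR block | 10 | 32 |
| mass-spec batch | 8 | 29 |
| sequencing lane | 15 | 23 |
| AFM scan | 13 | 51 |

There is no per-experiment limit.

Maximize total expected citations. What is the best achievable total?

By expected citations per h: AFM scan 3.92, mass-spec batch 3.62, NMR block 3.20 lead.
Taking the top-ratio experiments first gives 3×AFM scan for 153 (39 h).
The 13 h tied up in AFM scan is better spent on 2×mass-spec batch — total rises to 160 (42 h).
No other feasible combination exceeds 160.

160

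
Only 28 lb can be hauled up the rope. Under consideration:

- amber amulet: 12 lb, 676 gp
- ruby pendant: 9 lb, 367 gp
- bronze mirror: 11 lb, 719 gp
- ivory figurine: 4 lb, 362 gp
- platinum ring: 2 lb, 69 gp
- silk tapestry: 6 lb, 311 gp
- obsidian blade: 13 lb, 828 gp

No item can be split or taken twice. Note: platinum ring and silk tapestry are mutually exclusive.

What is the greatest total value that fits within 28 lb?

1909

By value per lb: ivory figurine 90.50, bronze mirror 65.36, obsidian blade 63.69 lead.
Bronze mirror + ivory figurine + obsidian blade uses 28 of the 28 lb and totals 1909.
Every other selection either busts 28 lb or breaks a pairing rule or fails to beat 1909.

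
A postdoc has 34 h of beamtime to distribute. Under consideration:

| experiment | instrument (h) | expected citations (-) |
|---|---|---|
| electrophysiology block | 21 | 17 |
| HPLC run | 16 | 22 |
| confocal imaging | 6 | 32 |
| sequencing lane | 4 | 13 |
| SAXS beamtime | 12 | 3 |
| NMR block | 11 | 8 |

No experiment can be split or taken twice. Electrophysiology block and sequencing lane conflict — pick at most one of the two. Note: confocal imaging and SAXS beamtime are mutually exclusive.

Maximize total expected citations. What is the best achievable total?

67

The ratio ordering already packs tightly: HPLC run + confocal imaging + sequencing lane, 26 h, 67.
Next best is HPLC run + confocal imaging + NMR block at 62 (33 h) — short by 5.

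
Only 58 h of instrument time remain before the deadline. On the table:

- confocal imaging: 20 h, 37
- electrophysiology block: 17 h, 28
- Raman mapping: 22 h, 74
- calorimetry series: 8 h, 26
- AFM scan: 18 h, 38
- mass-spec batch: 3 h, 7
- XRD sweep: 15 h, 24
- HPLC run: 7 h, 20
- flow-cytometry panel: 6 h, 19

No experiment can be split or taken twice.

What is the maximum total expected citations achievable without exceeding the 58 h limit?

165

Filling by ratio: Raman mapping + calorimetry series + mass-spec batch + HPLC run + flow-cytometry panel for 146, with 12 h left unused.
Replace flow-cytometry panel with AFM scan: the trade gains 19 net, giving 165 at 58 h.
The closest alternative, Raman mapping + calorimetry series + AFM scan + mass-spec batch + flow-cytometry panel, reaches only 164.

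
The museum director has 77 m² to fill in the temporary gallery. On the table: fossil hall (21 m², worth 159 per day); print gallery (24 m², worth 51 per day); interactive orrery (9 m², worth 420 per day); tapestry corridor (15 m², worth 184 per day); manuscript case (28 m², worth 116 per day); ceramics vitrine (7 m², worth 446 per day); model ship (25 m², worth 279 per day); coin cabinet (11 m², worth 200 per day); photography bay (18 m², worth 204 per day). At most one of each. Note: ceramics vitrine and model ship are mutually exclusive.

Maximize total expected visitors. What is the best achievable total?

1454

Ranking by ratio (expected visitors/m²): ceramics vitrine 63.71, interactive orrery 46.67, coin cabinet 18.18.
Interactive orrery + tapestry corridor + ceramics vitrine + coin cabinet + photography bay uses 60 of the 77 m² and totals 1454.
Nothing else feasible within 77 m² beats 1454.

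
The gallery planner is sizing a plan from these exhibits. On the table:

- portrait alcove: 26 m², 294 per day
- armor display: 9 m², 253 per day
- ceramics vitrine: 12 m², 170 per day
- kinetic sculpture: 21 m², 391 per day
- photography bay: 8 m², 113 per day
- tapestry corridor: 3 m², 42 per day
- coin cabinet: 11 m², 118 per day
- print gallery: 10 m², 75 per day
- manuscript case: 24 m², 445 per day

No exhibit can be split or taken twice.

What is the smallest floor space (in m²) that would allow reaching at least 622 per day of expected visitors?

30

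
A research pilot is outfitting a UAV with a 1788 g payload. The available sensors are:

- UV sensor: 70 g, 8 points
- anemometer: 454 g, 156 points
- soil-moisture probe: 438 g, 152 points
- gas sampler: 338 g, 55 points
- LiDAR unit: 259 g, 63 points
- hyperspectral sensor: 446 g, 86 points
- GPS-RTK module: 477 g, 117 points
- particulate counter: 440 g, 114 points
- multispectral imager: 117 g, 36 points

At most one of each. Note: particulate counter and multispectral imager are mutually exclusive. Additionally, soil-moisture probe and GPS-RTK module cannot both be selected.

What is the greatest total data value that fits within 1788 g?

Best packing: anemometer + soil-moisture probe + hyperspectral sensor + particulate counter — 1778 g, 508 total.
Runner-up UV sensor + anemometer + soil-moisture probe + LiDAR unit + hyperspectral sensor + multispectral imager tops out at 501.

508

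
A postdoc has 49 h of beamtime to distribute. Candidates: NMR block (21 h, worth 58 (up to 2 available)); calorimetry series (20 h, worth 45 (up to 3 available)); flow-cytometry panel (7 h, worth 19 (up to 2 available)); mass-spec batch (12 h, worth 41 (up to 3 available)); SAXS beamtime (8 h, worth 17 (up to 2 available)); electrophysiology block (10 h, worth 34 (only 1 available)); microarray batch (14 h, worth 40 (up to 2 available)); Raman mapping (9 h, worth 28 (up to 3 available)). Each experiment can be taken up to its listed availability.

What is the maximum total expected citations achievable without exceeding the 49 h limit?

159

By expected citations per h: mass-spec batch 3.42, electrophysiology block 3.40, Raman mapping 3.11, microarray batch 2.86 lead.
Taking the top-ratio experiments first gives 3×mass-spec batch + electrophysiology block for 157 (46 h).
Replace 2×mass-spec batch with 3×Raman mapping: the trade gains 2 net, giving 159 at 49 h.
No other feasible combination exceeds 159.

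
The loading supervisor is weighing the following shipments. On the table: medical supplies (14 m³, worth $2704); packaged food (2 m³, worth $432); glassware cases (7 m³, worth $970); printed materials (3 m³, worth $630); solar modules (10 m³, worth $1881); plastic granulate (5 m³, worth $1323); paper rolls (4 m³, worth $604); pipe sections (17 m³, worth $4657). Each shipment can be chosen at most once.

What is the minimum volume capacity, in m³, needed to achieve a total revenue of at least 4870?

19

Look for the lowest-volume combination reaching 4870.
packaged food + pipe sections: 5089 revenue at 19 m³.
No combination under 19 m³ hits 4870.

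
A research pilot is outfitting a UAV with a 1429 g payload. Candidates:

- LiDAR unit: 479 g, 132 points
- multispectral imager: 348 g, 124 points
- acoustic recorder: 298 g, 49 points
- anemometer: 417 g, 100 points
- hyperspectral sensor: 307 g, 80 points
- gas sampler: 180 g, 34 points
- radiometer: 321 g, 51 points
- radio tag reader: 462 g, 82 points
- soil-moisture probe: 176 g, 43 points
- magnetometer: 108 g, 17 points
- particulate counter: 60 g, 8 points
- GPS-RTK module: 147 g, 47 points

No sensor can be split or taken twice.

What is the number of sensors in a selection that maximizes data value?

4

The maximum data value within 1429 g is 403.
LiDAR unit + multispectral imager + anemometer + GPS-RTK module hits 403 at 1391 g.
Any selection reaching 403 contains exactly 4 sensors.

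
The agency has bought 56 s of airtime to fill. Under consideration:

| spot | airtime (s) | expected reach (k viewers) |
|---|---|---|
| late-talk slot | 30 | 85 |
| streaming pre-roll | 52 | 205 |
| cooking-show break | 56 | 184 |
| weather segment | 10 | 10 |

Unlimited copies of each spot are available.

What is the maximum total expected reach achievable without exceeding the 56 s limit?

205

Taking streaming pre-roll: 52 s used, 205 in expected reach.
That's the maximum — no swap from here does better than 205.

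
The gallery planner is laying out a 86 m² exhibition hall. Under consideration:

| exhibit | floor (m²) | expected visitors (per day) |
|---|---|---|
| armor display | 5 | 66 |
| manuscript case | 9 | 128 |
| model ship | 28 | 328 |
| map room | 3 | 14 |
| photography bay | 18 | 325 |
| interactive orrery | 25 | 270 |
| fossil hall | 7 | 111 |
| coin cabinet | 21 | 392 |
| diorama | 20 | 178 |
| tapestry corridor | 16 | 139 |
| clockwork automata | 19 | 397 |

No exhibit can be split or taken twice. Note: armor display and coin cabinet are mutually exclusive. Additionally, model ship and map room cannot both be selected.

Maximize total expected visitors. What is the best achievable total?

1442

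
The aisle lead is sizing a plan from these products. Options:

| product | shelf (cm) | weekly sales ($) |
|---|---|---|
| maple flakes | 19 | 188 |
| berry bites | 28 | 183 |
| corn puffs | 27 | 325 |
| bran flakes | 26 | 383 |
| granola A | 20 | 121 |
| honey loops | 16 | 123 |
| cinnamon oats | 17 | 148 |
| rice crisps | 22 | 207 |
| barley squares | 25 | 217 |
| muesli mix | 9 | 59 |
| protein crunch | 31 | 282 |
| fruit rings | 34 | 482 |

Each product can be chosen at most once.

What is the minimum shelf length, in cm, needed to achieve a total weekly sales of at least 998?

Need the lightest bundle worth ≥ 998.
bran flakes + cinnamon oats + fruit rings reaches 1013 using 77 cm.
No combination under 77 cm hits 998.

77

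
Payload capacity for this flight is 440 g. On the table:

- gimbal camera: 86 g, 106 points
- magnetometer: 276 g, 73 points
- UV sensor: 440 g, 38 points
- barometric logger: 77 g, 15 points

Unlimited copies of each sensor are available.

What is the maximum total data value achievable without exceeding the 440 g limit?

5×gimbal camera uses 430 of the 440 g and totals 530.
Nothing else within 440 g beats 530.

530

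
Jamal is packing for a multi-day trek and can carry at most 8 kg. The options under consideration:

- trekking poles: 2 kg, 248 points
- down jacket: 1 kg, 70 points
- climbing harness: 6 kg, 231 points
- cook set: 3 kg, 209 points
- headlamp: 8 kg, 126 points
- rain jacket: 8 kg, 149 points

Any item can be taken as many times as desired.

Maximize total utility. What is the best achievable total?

Best packing: 4×trekking poles — 8 kg, 992 total.

992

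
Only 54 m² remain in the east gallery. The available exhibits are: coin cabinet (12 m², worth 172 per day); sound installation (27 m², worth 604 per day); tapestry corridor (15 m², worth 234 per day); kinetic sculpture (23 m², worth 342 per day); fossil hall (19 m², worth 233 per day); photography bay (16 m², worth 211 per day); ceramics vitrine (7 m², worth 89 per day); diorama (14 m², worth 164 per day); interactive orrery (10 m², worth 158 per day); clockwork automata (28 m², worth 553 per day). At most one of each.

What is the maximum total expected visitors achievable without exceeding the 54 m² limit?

Taking the top-ratio exhibits first gives sound installation + tapestry corridor + interactive orrery for 996 (52 m²).
Dropping interactive orrery frees 10 m²; slotting in coin cabinet (12 m²) lifts the total to 1010 at 54 m².
Runner-up sound installation + tapestry corridor + interactive orrery tops out at 996.

1010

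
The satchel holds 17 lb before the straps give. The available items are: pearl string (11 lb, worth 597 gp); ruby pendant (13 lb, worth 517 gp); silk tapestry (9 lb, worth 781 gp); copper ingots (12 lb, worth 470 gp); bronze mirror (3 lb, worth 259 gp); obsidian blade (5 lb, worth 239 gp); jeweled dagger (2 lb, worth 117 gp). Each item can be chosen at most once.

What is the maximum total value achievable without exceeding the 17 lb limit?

Density check — silk tapestry 86.78, bronze mirror 86.33, jeweled dagger 58.50, pearl string 54.27 are the best per lb.
Filling by ratio: silk tapestry + bronze mirror + jeweled dagger for 1157, with 3 lb left unused.
Replace jeweled dagger with obsidian blade: the trade gains 122 net, giving 1279 at 17 lb.
Nothing else within 17 lb beats 1279.

1279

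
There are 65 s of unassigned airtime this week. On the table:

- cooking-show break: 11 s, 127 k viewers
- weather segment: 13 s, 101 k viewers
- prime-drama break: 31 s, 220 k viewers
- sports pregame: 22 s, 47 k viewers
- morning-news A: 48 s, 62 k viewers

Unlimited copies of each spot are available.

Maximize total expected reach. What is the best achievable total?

635

By expected reach per s: cooking-show break 11.55, weather segment 7.77, prime-drama break 7.10 lead.
Taking 5×cooking-show break: 55 s used, 635 in expected reach.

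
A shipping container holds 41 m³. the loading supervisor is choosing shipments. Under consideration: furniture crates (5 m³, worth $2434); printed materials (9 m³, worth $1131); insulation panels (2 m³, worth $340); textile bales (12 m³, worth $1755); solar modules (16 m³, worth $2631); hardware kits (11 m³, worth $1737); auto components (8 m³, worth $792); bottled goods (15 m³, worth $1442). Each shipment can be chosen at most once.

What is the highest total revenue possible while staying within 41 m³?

7933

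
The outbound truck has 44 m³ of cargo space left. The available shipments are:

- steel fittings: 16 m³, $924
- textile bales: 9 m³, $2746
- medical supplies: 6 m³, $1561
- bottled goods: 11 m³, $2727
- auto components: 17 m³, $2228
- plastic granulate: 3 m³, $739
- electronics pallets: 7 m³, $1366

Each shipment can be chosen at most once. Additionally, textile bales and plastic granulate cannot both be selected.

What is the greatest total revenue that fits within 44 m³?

9262

Textile bales + medical supplies + bottled goods + auto components uses 43 of the 44 m³ and totals 9262.
That's the maximum — no feasible swap from here does better than 9262.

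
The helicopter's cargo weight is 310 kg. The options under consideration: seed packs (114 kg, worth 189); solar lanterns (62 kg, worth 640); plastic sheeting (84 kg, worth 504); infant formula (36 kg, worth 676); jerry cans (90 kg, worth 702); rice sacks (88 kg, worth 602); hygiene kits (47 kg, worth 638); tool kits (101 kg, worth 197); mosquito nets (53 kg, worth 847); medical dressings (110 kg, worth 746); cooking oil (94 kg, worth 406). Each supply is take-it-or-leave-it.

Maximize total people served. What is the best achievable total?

3547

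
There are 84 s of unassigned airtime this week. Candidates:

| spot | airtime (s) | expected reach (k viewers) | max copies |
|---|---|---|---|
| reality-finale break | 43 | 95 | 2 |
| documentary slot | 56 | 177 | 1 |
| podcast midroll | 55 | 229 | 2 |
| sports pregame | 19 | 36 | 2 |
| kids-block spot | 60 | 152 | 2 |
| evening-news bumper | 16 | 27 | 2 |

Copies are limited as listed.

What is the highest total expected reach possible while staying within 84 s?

The ratio ordering already packs tightly: podcast midroll + sports pregame, 74 s, 265.
Nothing else within 84 s beats 265.

265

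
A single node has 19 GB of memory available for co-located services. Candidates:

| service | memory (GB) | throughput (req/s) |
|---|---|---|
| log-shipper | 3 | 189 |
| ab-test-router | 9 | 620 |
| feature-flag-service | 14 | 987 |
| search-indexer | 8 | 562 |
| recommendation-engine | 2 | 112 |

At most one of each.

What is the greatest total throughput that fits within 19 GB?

Greedy by ratio would take log-shipper + feature-flag-service + recommendation-engine: 19 GB used, total 1288.
Replace log-shipper and feature-flag-service with ab-test-router + search-indexer: the trade gains 6 net, giving 1294 at 19 GB.

1294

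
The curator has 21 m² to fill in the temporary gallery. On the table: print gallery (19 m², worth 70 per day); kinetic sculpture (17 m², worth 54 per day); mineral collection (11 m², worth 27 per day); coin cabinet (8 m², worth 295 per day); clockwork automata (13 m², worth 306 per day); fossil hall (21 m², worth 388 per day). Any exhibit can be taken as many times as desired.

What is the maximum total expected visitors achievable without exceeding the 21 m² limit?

601

Greedy by ratio would take 2×coin cabinet: 16 m² used, total 590.
Dropping coin cabinet frees 8 m²; slotting in clockwork automata (13 m²) lifts the total to 601 at 21 m².
That's the maximum — no swap from here does better than 601.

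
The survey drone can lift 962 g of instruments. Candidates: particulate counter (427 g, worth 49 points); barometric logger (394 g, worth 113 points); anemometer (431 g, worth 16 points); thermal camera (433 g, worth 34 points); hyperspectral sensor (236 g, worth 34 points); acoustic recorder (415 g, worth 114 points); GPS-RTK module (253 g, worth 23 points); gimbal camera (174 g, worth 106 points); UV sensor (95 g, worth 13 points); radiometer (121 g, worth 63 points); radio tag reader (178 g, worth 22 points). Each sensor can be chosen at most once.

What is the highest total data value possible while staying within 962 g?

317

A density-first pass picks barometric logger + hyperspectral sensor + gimbal camera + radiometer — 316 at 925 g.
Dropping barometric logger frees 394 g; slotting in acoustic recorder (415 g) lifts the total to 317 at 946 g.
Barometric logger + gimbal camera + UV sensor + radiometer + radio tag reader (962 g) also reaches 317 — a tie, but nothing goes higher.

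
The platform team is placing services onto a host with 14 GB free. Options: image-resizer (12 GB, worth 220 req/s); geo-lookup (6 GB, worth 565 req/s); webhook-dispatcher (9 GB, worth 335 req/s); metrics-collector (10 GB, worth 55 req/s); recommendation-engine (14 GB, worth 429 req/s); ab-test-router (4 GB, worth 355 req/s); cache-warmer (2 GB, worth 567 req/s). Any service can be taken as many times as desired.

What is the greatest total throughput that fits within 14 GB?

3969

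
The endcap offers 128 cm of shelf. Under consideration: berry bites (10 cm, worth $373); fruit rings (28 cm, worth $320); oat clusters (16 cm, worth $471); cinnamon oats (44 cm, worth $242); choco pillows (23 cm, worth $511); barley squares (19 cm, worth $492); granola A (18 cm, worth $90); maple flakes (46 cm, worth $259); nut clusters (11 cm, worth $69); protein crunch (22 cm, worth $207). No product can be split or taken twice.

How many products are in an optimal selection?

Optimal total is 2374.
For example berry bites + fruit rings + oat clusters + choco pillows + barley squares + protein crunch achieves it, using 118 cm.
Every optimal selection uses 6 products.

6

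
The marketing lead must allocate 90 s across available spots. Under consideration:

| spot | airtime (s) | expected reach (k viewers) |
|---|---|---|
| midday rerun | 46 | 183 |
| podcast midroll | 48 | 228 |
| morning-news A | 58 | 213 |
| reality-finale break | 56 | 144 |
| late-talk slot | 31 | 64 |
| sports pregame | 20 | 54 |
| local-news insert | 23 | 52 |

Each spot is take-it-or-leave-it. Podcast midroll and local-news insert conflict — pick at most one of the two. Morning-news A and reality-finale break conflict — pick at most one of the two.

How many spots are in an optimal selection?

2

The maximum expected reach within 90 s is 292.
One optimal bundle: podcast midroll + late-talk slot (79 s).
All optima have 2 spots.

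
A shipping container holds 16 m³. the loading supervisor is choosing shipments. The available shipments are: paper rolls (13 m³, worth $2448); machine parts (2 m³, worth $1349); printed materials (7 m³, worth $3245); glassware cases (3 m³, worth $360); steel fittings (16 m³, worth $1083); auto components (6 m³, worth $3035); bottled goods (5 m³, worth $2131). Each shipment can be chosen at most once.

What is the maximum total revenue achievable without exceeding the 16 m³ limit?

7629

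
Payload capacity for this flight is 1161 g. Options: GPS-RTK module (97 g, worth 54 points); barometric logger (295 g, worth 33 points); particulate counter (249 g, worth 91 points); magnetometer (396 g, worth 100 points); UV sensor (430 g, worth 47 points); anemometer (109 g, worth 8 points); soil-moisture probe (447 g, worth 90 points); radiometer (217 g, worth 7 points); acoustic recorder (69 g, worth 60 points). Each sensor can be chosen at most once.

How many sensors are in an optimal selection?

4

The maximum data value within 1161 g is 341.
One optimal bundle: particulate counter + magnetometer + soil-moisture probe + acoustic recorder (1161 g).
Any selection reaching 341 contains exactly 4 sensors.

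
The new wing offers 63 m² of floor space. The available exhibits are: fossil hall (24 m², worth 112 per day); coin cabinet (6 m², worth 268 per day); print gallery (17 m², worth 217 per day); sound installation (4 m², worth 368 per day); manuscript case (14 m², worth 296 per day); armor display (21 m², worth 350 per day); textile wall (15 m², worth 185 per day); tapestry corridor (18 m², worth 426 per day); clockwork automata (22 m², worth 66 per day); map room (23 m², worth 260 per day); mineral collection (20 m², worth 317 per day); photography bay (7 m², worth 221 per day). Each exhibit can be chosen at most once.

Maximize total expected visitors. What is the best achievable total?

Taking the top-ratio exhibits first gives coin cabinet + sound installation + manuscript case + tapestry corridor + photography bay for 1579 (49 m²).
The 7 m² tied up in photography bay is better spent on armor display — total rises to 1708 (63 m²).
No other feasible combination exceeds 1708.

1708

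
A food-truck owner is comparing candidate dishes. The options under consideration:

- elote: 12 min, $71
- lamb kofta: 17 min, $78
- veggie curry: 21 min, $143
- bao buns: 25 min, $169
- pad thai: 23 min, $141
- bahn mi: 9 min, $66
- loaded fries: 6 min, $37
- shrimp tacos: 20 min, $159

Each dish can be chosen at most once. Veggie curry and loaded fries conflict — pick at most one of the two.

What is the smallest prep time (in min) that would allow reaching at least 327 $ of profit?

45

Minimise min subject to total profit ≥ 327.
Taking bao buns + shrimp tacos gives 328 (≥ 327) for 45 min.
No combination under 45 min hits 327.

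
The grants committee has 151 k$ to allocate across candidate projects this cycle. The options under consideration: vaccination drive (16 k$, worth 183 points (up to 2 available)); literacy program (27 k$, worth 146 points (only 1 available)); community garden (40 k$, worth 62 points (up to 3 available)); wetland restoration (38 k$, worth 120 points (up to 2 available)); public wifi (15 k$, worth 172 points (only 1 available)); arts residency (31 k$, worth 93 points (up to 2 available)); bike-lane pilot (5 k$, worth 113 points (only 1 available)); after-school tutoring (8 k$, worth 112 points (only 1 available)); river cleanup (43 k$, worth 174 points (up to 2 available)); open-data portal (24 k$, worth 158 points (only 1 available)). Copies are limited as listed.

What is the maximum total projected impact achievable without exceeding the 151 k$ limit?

1187

Best packing: 2×vaccination drive + literacy program + wetland restoration + public wifi + bike-lane pilot + after-school tutoring + open-data portal — 149 k$, 1187 total.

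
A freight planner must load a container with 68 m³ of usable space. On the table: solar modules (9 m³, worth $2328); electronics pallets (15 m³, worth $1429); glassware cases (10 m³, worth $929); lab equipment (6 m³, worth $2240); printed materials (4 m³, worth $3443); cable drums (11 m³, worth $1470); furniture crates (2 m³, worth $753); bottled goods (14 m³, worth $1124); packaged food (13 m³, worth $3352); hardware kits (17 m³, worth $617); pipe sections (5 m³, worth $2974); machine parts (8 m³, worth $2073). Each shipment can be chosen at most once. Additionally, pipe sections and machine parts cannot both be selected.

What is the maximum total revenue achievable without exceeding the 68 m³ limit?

17989

By revenue per m³: printed materials 860.75, pipe sections 594.80, furniture crates 376.50, lab equipment 373.33 lead.
Taking solar modules + electronics pallets + lab equipment + printed materials + cable drums + furniture crates + packaged food + pipe sections: 65 m³ used, 17989 in revenue.
That's the maximum — no feasible swap from here does better than 17989.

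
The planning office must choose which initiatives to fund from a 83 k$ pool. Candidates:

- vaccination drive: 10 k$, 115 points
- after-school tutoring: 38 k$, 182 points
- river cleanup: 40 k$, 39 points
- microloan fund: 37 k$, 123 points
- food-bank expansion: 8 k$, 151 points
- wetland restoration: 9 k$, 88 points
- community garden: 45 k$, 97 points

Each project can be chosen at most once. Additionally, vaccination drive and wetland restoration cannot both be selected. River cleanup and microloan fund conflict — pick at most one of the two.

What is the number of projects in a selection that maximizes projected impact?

The maximum projected impact within 83 k$ is 456.
One optimal bundle: after-school tutoring + microloan fund + food-bank expansion (83 k$).
Every optimal selection uses 3 projects.

3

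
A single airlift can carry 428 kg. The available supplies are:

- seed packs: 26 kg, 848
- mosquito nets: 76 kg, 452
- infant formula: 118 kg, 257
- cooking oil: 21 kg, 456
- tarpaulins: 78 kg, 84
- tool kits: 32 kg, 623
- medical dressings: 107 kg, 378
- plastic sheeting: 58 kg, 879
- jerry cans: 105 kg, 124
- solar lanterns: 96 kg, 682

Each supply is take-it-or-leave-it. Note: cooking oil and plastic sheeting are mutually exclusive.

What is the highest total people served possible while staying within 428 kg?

3862

Best packing: seed packs + mosquito nets + tool kits + medical dressings + plastic sheeting + solar lanterns — 395 kg, 3862 total.
Runner-up seed packs + mosquito nets + infant formula + tool kits + plastic sheeting + solar lanterns tops out at 3741.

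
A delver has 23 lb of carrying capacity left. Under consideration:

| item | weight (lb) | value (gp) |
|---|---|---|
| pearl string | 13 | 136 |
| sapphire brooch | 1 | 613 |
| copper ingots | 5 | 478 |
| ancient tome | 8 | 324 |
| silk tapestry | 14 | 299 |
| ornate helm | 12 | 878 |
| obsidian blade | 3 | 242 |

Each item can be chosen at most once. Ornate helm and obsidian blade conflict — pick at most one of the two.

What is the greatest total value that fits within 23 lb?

Ranking by ratio (value/lb): sapphire brooch 613.00, copper ingots 95.60, obsidian blade 80.67, ornate helm 73.17.
Sapphire brooch + copper ingots + ornate helm uses 18 of the 23 lb and totals 1969.

1969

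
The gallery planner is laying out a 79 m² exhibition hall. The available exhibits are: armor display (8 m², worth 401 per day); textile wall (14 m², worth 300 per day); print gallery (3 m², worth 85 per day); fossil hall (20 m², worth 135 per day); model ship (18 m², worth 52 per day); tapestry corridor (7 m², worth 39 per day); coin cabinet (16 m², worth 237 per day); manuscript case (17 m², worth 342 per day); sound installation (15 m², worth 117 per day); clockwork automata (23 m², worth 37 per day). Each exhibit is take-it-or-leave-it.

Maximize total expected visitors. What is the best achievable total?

1500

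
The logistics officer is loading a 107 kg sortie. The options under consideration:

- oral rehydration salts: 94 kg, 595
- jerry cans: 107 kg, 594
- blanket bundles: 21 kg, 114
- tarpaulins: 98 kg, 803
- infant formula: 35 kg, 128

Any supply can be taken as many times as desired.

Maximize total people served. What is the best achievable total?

803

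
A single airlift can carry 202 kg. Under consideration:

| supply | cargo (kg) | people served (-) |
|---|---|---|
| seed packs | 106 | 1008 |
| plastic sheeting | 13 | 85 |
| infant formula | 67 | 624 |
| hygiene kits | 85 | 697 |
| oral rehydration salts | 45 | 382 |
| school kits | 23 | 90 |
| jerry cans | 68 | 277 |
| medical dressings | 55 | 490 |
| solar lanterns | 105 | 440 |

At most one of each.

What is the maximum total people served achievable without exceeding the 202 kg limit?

1722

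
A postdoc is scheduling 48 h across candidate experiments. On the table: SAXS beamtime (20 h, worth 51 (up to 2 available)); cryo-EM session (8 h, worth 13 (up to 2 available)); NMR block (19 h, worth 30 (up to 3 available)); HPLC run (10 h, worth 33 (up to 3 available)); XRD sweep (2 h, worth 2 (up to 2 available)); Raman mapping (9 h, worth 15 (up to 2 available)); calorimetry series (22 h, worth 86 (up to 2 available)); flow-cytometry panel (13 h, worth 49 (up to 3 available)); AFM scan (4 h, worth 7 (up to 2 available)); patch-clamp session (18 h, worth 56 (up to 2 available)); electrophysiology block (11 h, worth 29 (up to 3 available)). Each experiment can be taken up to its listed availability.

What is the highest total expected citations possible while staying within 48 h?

Taking the top-ratio experiments first gives 2×calorimetry series + AFM scan for 179 (48 h).
Replace calorimetry series and AFM scan with 2×flow-cytometry panel: the trade gains 5 net, giving 184 at 48 h.
Nothing else within 48 h beats 184.

184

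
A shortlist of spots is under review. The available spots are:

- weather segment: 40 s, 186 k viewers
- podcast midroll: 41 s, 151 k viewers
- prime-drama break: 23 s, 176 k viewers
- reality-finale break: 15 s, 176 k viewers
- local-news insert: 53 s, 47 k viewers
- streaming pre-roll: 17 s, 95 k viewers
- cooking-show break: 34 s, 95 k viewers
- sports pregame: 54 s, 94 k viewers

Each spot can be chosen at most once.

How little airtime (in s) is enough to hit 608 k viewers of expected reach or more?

Look for the lowest-airtime combination reaching 608.
weather segment + prime-drama break + reality-finale break + streaming pre-roll reaches 633 using 95 s.
No combination under 95 s hits 608.

95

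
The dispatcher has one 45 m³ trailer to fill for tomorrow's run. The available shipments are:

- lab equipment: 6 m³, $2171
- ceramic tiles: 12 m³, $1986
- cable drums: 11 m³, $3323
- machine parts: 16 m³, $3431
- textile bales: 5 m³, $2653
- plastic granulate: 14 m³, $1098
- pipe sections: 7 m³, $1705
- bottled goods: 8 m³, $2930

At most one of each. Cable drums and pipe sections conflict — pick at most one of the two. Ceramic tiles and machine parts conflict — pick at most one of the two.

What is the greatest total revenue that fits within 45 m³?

Best packing: lab equipment + ceramic tiles + cable drums + textile bales + bottled goods — 42 m³, 13063 total.
That's the maximum — no feasible swap from here does better than 13063.

13063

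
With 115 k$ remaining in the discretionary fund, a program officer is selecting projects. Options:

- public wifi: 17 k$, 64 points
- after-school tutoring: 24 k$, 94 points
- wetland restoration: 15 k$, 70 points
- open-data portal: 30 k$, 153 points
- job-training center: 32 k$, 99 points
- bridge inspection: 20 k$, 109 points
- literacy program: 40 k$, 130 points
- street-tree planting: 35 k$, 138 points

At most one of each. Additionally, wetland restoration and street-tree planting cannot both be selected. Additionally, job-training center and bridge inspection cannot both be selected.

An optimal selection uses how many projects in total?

The maximum projected impact within 115 k$ is 494.
after-school tutoring + open-data portal + bridge inspection + street-tree planting hits 494 at 109 k$.
Any selection reaching 494 contains exactly 4 projects.

4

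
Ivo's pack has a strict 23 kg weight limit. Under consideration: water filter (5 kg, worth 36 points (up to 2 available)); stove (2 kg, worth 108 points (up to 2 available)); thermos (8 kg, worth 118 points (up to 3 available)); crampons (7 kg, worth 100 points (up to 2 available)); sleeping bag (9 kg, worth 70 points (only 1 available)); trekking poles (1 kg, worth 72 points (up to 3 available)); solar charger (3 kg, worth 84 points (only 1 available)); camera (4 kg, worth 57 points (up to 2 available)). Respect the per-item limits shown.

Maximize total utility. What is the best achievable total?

Best packing: 2×stove + thermos + 3×trekking poles + solar charger + camera — 22 kg, 691 total.
Nothing else within 23 kg beats 691.

691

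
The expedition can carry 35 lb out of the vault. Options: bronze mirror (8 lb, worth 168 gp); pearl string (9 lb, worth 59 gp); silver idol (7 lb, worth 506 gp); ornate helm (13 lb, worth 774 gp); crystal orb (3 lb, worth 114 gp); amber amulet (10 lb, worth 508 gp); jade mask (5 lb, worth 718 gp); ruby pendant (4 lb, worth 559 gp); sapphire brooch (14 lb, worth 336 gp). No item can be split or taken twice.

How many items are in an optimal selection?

5

Optimal total is 2673.
One optimal bundle: ornate helm + crystal orb + amber amulet + jade mask + ruby pendant (35 lb).
Any selection reaching 2673 contains exactly 5 items.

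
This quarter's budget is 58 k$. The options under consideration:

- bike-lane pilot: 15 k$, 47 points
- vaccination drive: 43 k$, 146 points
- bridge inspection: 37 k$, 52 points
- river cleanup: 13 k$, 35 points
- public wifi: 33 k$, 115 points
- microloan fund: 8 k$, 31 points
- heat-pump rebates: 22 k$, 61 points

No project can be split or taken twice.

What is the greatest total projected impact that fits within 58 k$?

By projected impact per k$: microloan fund 3.88, public wifi 3.48, vaccination drive 3.40 lead.
Bike-lane pilot + vaccination drive uses 58 of the 58 k$ and totals 193.
An exhaustive check of the 128 subsets confirms 193.

193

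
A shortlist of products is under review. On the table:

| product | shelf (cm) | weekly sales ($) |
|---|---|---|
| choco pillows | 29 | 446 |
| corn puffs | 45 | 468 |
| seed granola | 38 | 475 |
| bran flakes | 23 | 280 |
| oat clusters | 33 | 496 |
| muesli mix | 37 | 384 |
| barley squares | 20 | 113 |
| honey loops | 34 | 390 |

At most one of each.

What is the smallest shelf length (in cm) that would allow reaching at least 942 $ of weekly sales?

62

Need the lightest bundle worth ≥ 942.
choco pillows + oat clusters: 942 weekly sales at 62 cm.
No combination under 62 cm hits 942.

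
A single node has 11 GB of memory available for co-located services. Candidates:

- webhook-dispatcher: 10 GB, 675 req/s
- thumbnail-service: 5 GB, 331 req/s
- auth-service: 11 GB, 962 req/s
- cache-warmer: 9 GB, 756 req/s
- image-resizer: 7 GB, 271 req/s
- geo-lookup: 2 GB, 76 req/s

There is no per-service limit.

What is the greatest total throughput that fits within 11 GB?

962

Ranking by ratio (throughput/GB): auth-service 87.45, cache-warmer 84.00, webhook-dispatcher 67.50, thumbnail-service 66.20.
Taking auth-service: 11 GB used, 962 in throughput.
Nothing else within 11 GB beats 962.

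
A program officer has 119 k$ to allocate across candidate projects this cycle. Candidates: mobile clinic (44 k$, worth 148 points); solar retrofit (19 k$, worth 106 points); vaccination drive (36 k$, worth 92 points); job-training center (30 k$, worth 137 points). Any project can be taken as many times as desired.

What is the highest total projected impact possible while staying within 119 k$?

6×solar retrofit uses 114 of the 119 k$ and totals 636.
That's the maximum — no swap from here does better than 636.

636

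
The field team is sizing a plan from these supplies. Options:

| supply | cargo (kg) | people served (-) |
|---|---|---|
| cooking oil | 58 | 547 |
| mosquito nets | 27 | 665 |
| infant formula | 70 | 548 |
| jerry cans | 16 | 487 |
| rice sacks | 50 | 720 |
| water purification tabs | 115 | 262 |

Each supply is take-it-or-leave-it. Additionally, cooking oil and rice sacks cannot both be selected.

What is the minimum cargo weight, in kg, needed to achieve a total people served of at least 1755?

Minimise kg subject to total people served ≥ 1755.
mosquito nets + jerry cans + rice sacks reaches 1872 using 93 kg.
Any bundle with less than 93 kg falls short of 1755.

93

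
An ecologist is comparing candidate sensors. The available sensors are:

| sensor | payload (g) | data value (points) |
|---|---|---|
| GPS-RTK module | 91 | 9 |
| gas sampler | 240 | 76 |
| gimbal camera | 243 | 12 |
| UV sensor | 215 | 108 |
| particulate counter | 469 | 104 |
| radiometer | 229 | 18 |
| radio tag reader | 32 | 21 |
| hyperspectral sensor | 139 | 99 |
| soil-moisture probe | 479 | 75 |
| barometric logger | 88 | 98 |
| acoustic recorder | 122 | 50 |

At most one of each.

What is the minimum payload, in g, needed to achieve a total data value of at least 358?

596

Look for the lowest-payload combination reaching 358.
Taking UV sensor + radio tag reader + hyperspectral sensor + barometric logger + acoustic recorder gives 376 (≥ 358) for 596 g.
No combination under 596 g hits 358.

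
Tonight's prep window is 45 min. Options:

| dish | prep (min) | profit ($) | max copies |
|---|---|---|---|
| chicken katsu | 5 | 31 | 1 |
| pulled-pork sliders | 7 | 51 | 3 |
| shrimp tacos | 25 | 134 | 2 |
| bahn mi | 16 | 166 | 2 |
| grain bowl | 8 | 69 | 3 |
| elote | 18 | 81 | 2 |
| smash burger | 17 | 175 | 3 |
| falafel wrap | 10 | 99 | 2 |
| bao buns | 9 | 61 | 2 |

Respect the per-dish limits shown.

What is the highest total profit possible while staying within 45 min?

Greedy by ratio would take 2×bahn mi + falafel wrap: 42 min used, total 431.
The 32 min tied up in 2×bahn mi is better spent on 2×smash burger — total rises to 449 (44 min).
The spare 1 min is too small for any remaining dish, and no exchange beats 449.

449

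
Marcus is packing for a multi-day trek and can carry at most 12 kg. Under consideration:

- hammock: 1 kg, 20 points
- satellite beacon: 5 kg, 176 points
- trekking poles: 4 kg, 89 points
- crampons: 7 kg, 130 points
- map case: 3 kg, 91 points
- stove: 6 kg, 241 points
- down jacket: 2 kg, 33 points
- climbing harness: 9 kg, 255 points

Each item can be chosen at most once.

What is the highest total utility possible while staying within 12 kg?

437

Density check — stove 40.17, satellite beacon 35.20, map case 30.33, climbing harness 28.33 are the best per kg.
Hammock + satellite beacon + stove uses 12 of the 12 kg and totals 437.
Next best is satellite beacon + stove at 417 (11 kg) — short by 20.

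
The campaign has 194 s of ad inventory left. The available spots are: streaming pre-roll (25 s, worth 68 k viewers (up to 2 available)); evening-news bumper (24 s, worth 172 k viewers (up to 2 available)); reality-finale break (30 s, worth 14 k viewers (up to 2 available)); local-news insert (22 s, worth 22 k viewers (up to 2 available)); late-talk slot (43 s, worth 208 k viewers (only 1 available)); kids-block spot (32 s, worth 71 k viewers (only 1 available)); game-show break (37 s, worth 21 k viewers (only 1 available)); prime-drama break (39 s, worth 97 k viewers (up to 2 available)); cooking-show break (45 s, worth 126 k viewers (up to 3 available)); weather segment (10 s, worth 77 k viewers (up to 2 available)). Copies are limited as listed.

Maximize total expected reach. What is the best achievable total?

913

A density-first pass picks streaming pre-roll + 2×evening-news bumper + late-talk slot + cooking-show break + 2×weather segment — 900 at 181 s.
Dropping cooking-show break frees 45 s; slotting in streaming pre-roll + kids-block spot (57 s) lifts the total to 913 at 193 s.
Every other selection either busts 194 s or exceeds an availability limit or fails to beat 913.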